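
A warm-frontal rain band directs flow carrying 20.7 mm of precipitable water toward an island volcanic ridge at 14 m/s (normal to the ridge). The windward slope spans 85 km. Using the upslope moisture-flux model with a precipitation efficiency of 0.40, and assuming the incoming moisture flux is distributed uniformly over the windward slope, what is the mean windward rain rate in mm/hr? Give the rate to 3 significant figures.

R ≈ 4.91 mm/hr

Incoming column moisture flux per unit ridge length: F = V × PW = 14 × 20.7 = 289.8 mm·m/s.
Spread over the 85 km slope with efficiency ε = 0.40: R = ε·F/W = 0.40 × 289.8 / 85000 m = 1.364e-03 mm/s.
R = 1.364e-03 × 3600 = 4.91 mm/hr.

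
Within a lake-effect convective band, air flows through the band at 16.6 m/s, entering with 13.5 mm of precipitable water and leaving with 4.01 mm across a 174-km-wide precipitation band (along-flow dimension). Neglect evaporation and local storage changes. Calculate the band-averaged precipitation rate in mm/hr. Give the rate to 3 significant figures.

Column moisture flux per unit crosswind length is F = V × PW.
Inflow: F_in = 16.6 × 13.5 = 224.1 mm·m/s
Outflow: F_out = 16.6 × 4.01 = 66.566 mm·m/s
Steady-state rate R = (F_in − F_out)/L = (224.1 − 66.566) / 174000 m = 9.054e-04 mm/s.
R = 9.054e-04 × 3600 = 3.26 mm/hr.

R ≈ 3.26 mm/hr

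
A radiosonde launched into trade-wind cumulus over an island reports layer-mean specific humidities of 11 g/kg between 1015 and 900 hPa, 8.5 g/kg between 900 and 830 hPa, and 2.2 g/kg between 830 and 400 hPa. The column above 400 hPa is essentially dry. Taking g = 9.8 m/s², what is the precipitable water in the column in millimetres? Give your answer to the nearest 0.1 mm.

PW ≈ 28.6 mm

Precipitable water is the column-integrated vapour mass per unit area: PW = (1/g) Σ q̄ Δp, with q in kg/kg and Δp in Pa (1 kg/m² of water = 1 mm).
Layer 1015–900 hPa: Δp = 115 hPa = 11500 Pa, q̄ = 0.011 kg/kg → 0.011 × 11500 / 9.8 = 12.91 mm
Layer 900–830 hPa: Δp = 70 hPa = 7000 Pa, q̄ = 0.0085 kg/kg → 0.0085 × 7000 / 9.8 = 6.07 mm
Layer 830–400 hPa: Δp = 430 hPa = 43000 Pa, q̄ = 0.0022 kg/kg → 0.0022 × 43000 / 9.8 = 9.65 mm
PW = 12.91 + 6.07 + 9.65 = 28.63 ≈ 28.6 mm.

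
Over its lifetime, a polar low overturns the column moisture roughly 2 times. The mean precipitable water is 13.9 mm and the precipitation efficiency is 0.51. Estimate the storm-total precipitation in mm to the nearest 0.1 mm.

precipitation ≈ 14.2 mm

Each cycle deposits ε × PW = 0.51 × 13.9 = 7.089 mm.
Over 2 cycles: 2 × 7.089 = 14.2 mm.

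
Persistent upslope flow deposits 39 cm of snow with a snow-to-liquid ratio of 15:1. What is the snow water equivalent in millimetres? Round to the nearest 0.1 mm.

SWE = snow depth / ratio = 39 cm / 15 = 2.600 cm = 26.0 mm.

SWE ≈ 26.0 mm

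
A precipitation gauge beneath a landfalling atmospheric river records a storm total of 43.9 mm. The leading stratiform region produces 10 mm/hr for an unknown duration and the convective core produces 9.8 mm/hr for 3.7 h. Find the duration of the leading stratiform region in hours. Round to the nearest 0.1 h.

duration ≈ 0.8 h

Known phases: 9.8 × 3.7 = 36.26 mm.
Remaining depth = 43.9 − 36.26 = 7.64 mm.
Duration = 7.64 / 10 = 0.8 h.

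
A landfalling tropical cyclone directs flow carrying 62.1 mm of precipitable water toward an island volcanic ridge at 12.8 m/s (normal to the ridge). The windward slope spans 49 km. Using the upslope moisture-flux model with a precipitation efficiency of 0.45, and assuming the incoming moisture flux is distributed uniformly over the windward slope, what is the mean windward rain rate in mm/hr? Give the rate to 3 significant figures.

R ≈ 26.3 mm/hr

Incoming column moisture flux per unit ridge length: F = V × PW = 12.8 × 62.1 = 794.88 mm·m/s.
Spread over the 49 km slope with efficiency ε = 0.45: R = ε·F/W = 0.45 × 794.88 / 49000 m = 7.300e-03 mm/s.
R = 7.300e-03 × 3600 = 26.3 mm/hr.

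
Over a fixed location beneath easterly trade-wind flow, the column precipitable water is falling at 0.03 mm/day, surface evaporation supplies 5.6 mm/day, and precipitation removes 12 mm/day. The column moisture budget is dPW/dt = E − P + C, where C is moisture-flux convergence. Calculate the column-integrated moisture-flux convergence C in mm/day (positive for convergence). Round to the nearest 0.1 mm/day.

dPW/dt = -0.03 mm/day.
C = dPW/dt − E + P = (-0.03) − 5.6 + 12 = 6.4 mm/day.

C ≈ 6.4 mm/day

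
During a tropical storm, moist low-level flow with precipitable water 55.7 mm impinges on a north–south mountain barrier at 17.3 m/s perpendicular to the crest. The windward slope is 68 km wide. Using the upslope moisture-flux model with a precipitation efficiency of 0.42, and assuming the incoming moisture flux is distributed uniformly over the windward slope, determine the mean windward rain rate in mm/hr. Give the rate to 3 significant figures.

Incoming column moisture flux per unit ridge length: F = V × PW = 17.3 × 55.7 = 963.61 mm·m/s.
Spread over the 68 km slope with efficiency ε = 0.42: R = ε·F/W = 0.42 × 963.61 / 68000 m = 5.952e-03 mm/s.
R = 5.952e-03 × 3600 = 21.4 mm/hr.

R ≈ 21.4 mm/hr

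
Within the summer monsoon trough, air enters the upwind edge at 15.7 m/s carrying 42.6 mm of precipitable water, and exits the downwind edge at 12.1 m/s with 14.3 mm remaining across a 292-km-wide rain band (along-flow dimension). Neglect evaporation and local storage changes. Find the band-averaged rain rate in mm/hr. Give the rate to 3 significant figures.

R ≈ 6.11 mm/hr

Column moisture flux per unit crosswind length is F = V × PW.
Inflow: F_in = 15.7 × 42.6 = 668.82 mm·m/s
Outflow: F_out = 12.1 × 14.3 = 173.03 mm·m/s
Steady-state rate R = (F_in − F_out)/L = (668.82 − 173.03) / 292000 m = 1.698e-03 mm/s.
R = 1.698e-03 × 3600 = 6.11 mm/hr.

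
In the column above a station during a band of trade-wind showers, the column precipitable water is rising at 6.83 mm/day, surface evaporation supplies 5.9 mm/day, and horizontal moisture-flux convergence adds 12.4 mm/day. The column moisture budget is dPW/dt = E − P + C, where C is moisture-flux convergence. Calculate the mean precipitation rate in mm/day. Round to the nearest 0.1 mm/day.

dPW/dt = +6.83 mm/day.
P = E + C − dPW/dt = 5.9 + (12.4) − (+6.83) = 11.5 mm/day.

P ≈ 11.5 mm/day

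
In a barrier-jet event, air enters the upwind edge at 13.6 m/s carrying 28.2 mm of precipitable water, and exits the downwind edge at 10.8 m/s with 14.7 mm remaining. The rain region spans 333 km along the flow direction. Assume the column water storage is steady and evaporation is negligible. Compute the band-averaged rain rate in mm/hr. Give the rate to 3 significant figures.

Column moisture flux per unit crosswind length is F = V × PW.
Inflow: F_in = 13.6 × 28.2 = 383.52 mm·m/s
Outflow: F_out = 10.8 × 14.7 = 158.76 mm·m/s
Steady-state rate R = (F_in − F_out)/L = (383.52 − 158.76) / 333000 m = 6.750e-04 mm/s.
R = 6.750e-04 × 3600 = 2.43 mm/hr.

R ≈ 2.43 mm/hr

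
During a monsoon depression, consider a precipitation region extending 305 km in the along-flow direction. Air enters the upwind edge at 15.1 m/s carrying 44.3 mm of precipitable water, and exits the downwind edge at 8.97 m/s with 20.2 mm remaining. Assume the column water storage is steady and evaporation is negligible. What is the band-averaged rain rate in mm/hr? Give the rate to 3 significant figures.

Column moisture flux per unit crosswind length is F = V × PW.
Inflow: F_in = 15.1 × 44.3 = 668.93 mm·m/s
Outflow: F_out = 8.97 × 20.2 = 181.194 mm·m/s
Steady-state rate R = (F_in − F_out)/L = (668.93 − 181.194) / 305000 m = 1.599e-03 mm/s.
R = 1.599e-03 × 3600 = 5.76 mm/hr.

R ≈ 5.76 mm/hr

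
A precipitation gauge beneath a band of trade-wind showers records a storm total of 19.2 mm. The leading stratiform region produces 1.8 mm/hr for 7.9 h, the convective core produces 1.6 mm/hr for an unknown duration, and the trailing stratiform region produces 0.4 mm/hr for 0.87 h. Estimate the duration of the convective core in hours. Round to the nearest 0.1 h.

Known phases: 1.8 × 7.9 + 0.4 × 0.87 = 14.22 + 0.348 = 14.568 mm.
Remaining depth = 19.2 − 14.568 = 4.632 mm.
Duration = 4.632 / 1.6 = 2.9 h.

duration ≈ 2.9 h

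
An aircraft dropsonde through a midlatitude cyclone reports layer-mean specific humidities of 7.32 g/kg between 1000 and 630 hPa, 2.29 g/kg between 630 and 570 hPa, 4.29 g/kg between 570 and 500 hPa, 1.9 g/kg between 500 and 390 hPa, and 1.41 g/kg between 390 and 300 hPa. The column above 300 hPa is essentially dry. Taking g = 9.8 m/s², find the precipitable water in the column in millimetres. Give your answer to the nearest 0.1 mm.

PW ≈ 35.5 mm

Precipitable water is the column-integrated vapour mass per unit area: PW = (1/g) Σ q̄ Δp, with q in kg/kg and Δp in Pa (1 kg/m² of water = 1 mm).
Layer 1000–630 hPa: Δp = 370 hPa = 37000 Pa, q̄ = 0.00732 kg/kg → 0.00732 × 37000 / 9.8 = 27.64 mm
Layer 630–570 hPa: Δp = 60 hPa = 6000 Pa, q̄ = 0.00229 kg/kg → 0.00229 × 6000 / 9.8 = 1.40 mm
Layer 570–500 hPa: Δp = 70 hPa = 7000 Pa, q̄ = 0.00429 kg/kg → 0.00429 × 7000 / 9.8 = 3.06 mm
Layer 500–390 hPa: Δp = 110 hPa = 11000 Pa, q̄ = 0.0019 kg/kg → 0.0019 × 11000 / 9.8 = 2.13 mm
Layer 390–300 hPa: Δp = 90 hPa = 9000 Pa, q̄ = 0.00141 kg/kg → 0.00141 × 9000 / 9.8 = 1.29 mm
PW = 27.64 + 1.40 + 3.06 + 2.13 + 1.29 = 35.52 ≈ 35.5 mm.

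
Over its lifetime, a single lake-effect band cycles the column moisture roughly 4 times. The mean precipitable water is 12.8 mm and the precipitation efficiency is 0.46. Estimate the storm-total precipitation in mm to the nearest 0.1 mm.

Each cycle deposits ε × PW = 0.46 × 12.8 = 5.888 mm.
Over 4 cycles: 4 × 5.888 = 23.6 mm.

precipitation ≈ 23.6 mm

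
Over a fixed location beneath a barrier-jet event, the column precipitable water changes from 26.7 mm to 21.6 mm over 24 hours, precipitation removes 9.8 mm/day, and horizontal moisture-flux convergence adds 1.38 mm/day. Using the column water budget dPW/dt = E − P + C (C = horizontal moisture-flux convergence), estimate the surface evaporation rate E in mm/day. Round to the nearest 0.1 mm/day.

dPW/dt = (21.6 − 26.7) mm / (24/24 day) = -5.100 mm/day.
E = dPW/dt + P − C = (-5.100) + 9.8 − (1.38) = 3.3 mm/day.

E ≈ 3.3 mm/day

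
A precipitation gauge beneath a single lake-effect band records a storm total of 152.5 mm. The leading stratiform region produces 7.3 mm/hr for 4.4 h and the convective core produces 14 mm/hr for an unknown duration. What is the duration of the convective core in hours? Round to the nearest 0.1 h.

Known phases: 7.3 × 4.4 = 32.12 mm.
Remaining depth = 152.5 − 32.12 = 120.38 mm.
Duration = 120.38 / 14 = 8.6 h.

duration ≈ 8.6 h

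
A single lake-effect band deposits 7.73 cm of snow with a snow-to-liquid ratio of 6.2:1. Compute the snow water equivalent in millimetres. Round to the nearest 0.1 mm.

SWE ≈ 12.5 mm

SWE = snow depth / ratio = 7.73 cm / 6.2 = 1.247 cm = 12.5 mm.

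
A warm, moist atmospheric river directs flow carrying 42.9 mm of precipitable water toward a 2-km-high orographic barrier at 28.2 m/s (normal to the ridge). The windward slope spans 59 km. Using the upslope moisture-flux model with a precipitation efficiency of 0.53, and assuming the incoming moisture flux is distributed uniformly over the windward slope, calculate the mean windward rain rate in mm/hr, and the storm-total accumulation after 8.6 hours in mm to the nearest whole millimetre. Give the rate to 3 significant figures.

R ≈ 39.1 mm/hr; total ≈ 336 mm

Incoming column moisture flux per unit ridge length: F = V × PW = 28.2 × 42.9 = 1209.78 mm·m/s.
Spread over the 59 km slope with efficiency ε = 0.53: R = ε·F/W = 0.53 × 1209.78 / 59000 m = 1.087e-02 mm/s.
R = 1.087e-02 × 3600 = 39.1 mm/hr.
Over 8.6 h: total = 39.1 × 8.6 = 336.26 ≈ 336 mm.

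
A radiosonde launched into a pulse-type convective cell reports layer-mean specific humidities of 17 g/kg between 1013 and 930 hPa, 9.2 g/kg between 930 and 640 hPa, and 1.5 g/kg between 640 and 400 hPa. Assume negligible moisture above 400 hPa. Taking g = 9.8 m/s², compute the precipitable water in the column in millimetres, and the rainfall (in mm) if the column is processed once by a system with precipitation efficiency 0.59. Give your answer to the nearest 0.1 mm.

Precipitable water is the column-integrated vapour mass per unit area: PW = (1/g) Σ q̄ Δp, with q in kg/kg and Δp in Pa (1 kg/m² of water = 1 mm).
Layer 1013–930 hPa: Δp = 83 hPa = 8300 Pa, q̄ = 0.017 kg/kg → 0.017 × 8300 / 9.8 = 14.40 mm
Layer 930–640 hPa: Δp = 290 hPa = 29000 Pa, q̄ = 0.0092 kg/kg → 0.0092 × 29000 / 9.8 = 27.22 mm
Layer 640–400 hPa: Δp = 240 hPa = 24000 Pa, q̄ = 0.0015 kg/kg → 0.0015 × 24000 / 9.8 = 3.67 mm
PW = 14.40 + 27.22 + 3.67 = 45.29 ≈ 45.3 mm.
Rainfall = ε × PW = 0.59 × 45.3 = 26.7 mm.

PW ≈ 45.3 mm; rainfall ≈ 26.7 mm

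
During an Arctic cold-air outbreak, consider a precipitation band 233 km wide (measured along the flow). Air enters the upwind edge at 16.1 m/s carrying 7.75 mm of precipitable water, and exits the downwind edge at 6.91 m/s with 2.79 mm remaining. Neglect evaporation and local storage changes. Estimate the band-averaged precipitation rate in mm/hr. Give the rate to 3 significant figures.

R ≈ 1.63 mm/hr

Column moisture flux per unit crosswind length is F = V × PW.
Inflow: F_in = 16.1 × 7.75 = 124.775 mm·m/s
Outflow: F_out = 6.91 × 2.79 = 19.2789 mm·m/s
Steady-state rate R = (F_in − F_out)/L = (124.775 − 19.2789) / 233000 m = 4.528e-04 mm/s.
R = 4.528e-04 × 3600 = 1.63 mm/hr.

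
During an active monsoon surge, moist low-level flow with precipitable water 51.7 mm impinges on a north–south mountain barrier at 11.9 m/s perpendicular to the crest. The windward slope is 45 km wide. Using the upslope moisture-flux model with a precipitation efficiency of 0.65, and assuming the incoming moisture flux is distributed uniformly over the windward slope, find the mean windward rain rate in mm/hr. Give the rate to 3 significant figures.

R ≈ 32.0 mm/hr

Incoming column moisture flux per unit ridge length: F = V × PW = 11.9 × 51.7 = 615.23 mm·m/s.
Spread over the 45 km slope with efficiency ε = 0.65: R = ε·F/W = 0.65 × 615.23 / 45000 m = 8.887e-03 mm/s.
R = 8.887e-03 × 3600 = 32.0 mm/hr.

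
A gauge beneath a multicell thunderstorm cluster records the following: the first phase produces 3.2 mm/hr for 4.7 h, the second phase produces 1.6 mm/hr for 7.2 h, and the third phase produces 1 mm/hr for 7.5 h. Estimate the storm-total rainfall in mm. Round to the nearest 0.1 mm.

Total = Σ Rᵢ Δtᵢ = 3.2 × 4.7 + 1.6 × 7.2 + 1 × 7.5
      = 15.04 + 11.52 + 7.5 = 34.1 mm.

total ≈ 34.1 mm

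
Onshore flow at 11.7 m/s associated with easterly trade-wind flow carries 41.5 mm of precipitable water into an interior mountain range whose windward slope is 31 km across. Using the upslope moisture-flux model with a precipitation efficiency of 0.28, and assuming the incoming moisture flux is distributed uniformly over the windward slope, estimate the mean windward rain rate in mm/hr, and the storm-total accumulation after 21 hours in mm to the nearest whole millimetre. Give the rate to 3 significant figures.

R ≈ 15.8 mm/hr; total ≈ 332 mm

Incoming column moisture flux per unit ridge length: F = V × PW = 11.7 × 41.5 = 485.55 mm·m/s.
Spread over the 31 km slope with efficiency ε = 0.28: R = ε·F/W = 0.28 × 485.55 / 31000 m = 4.386e-03 mm/s.
R = 4.386e-03 × 3600 = 15.8 mm/hr.
Over 21 h: total = 15.8 × 21 = 331.8 ≈ 332 mm.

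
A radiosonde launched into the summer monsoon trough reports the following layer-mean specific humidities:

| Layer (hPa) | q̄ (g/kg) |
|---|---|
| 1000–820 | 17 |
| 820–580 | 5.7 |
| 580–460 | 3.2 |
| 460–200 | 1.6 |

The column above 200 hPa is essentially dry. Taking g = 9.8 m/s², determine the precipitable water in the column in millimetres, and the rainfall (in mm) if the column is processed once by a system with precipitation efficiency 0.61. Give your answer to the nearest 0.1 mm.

PW ≈ 53.3 mm; rainfall ≈ 32.5 mm

Precipitable water is the column-integrated vapour mass per unit area: PW = (1/g) Σ q̄ Δp, with q in kg/kg and Δp in Pa (1 kg/m² of water = 1 mm).
Layer 1000–820 hPa: Δp = 180 hPa = 18000 Pa, q̄ = 0.017 kg/kg → 0.017 × 18000 / 9.8 = 31.22 mm
Layer 820–580 hPa: Δp = 240 hPa = 24000 Pa, q̄ = 0.0057 kg/kg → 0.0057 × 24000 / 9.8 = 13.96 mm
Layer 580–460 hPa: Δp = 120 hPa = 12000 Pa, q̄ = 0.0032 kg/kg → 0.0032 × 12000 / 9.8 = 3.92 mm
Layer 460–200 hPa: Δp = 260 hPa = 26000 Pa, q̄ = 0.0016 kg/kg → 0.0016 × 26000 / 9.8 = 4.24 mm
PW = 31.22 + 13.96 + 3.92 + 4.24 = 53.34 ≈ 53.3 mm.
Rainfall = ε × PW = 0.61 × 53.3 = 32.5 mm.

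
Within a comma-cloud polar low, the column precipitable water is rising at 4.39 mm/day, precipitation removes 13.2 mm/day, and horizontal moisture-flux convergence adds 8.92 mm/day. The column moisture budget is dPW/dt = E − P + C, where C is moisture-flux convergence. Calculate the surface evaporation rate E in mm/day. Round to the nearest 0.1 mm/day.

E ≈ 8.7 mm/day

dPW/dt = +4.39 mm/day.
E = dPW/dt + P − C = (+4.39) + 13.2 − (8.92) = 8.7 mm/day.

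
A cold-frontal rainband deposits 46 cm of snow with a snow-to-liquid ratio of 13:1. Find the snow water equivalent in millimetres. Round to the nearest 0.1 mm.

SWE = snow depth / ratio = 46 cm / 13 = 3.538 cm = 35.4 mm.

SWE ≈ 35.4 mm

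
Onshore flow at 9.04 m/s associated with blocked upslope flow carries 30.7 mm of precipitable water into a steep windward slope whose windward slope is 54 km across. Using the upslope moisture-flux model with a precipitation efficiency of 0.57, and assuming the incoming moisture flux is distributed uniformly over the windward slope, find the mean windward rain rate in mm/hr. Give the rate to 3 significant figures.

Incoming column moisture flux per unit ridge length: F = V × PW = 9.04 × 30.7 = 277.528 mm·m/s.
Spread over the 54 km slope with efficiency ε = 0.57: R = ε·F/W = 0.57 × 277.528 / 54000 m = 2.929e-03 mm/s.
R = 2.929e-03 × 3600 = 10.5 mm/hr.

R ≈ 10.5 mm/hr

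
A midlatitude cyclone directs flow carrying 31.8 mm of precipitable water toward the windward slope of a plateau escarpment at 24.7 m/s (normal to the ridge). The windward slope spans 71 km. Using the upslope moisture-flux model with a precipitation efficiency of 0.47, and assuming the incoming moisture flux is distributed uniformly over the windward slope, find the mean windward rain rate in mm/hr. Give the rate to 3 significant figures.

Incoming column moisture flux per unit ridge length: F = V × PW = 24.7 × 31.8 = 785.46 mm·m/s.
Spread over the 71 km slope with efficiency ε = 0.47: R = ε·F/W = 0.47 × 785.46 / 71000 m = 5.200e-03 mm/s.
R = 5.200e-03 × 3600 = 18.7 mm/hr.

R ≈ 18.7 mm/hr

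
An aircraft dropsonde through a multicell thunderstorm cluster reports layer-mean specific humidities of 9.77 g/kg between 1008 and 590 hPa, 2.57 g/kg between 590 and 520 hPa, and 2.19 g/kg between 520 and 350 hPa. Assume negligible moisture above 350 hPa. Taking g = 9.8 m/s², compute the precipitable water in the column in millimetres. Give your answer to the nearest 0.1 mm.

Precipitable water is the column-integrated vapour mass per unit area: PW = (1/g) Σ q̄ Δp, with q in kg/kg and Δp in Pa (1 kg/m² of water = 1 mm).
Layer 1008–590 hPa: Δp = 418 hPa = 41800 Pa, q̄ = 0.00977 kg/kg → 0.00977 × 41800 / 9.8 = 41.67 mm
Layer 590–520 hPa: Δp = 70 hPa = 7000 Pa, q̄ = 0.00257 kg/kg → 0.00257 × 7000 / 9.8 = 1.84 mm
Layer 520–350 hPa: Δp = 170 hPa = 17000 Pa, q̄ = 0.00219 kg/kg → 0.00219 × 17000 / 9.8 = 3.80 mm
PW = 41.67 + 1.84 + 3.80 = 47.31 ≈ 47.3 mm.

PW ≈ 47.3 mm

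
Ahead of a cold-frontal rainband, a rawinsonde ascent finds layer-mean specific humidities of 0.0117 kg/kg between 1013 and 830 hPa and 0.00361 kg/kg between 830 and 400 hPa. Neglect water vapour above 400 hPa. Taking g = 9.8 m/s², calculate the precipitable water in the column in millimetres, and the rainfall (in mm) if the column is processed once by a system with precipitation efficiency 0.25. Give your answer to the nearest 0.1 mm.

Precipitable water is the column-integrated vapour mass per unit area: PW = (1/g) Σ q̄ Δp, with q in kg/kg and Δp in Pa (1 kg/m² of water = 1 mm).
Layer 1013–830 hPa: Δp = 183 hPa = 18300 Pa, q̄ = 0.0117 kg/kg → 0.0117 × 18300 / 9.8 = 21.85 mm
Layer 830–400 hPa: Δp = 430 hPa = 43000 Pa, q̄ = 0.00361 kg/kg → 0.00361 × 43000 / 9.8 = 15.84 mm
PW = 21.85 + 15.84 = 37.69 ≈ 37.7 mm.
Rainfall = ε × PW = 0.25 × 37.7 = 9.4 mm.

PW ≈ 37.7 mm; rainfall ≈ 9.4 mm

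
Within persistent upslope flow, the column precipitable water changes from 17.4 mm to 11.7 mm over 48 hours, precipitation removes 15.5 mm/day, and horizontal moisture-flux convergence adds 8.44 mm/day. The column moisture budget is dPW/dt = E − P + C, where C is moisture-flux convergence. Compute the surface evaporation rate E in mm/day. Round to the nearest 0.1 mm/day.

E ≈ 4.2 mm/day

dPW/dt = (11.7 − 17.4) mm / (48/24 day) = -2.850 mm/day.
E = dPW/dt + P − C = (-2.850) + 15.5 − (8.44) = 4.2 mm/day.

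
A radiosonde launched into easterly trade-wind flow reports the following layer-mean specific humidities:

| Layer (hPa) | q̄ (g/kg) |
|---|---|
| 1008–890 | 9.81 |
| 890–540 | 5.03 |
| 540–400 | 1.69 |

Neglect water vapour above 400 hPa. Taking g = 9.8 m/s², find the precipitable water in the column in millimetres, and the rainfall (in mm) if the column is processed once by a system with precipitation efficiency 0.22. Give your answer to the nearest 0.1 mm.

PW ≈ 32.2 mm; rainfall ≈ 7.1 mm

Precipitable water is the column-integrated vapour mass per unit area: PW = (1/g) Σ q̄ Δp, with q in kg/kg and Δp in Pa (1 kg/m² of water = 1 mm).
Layer 1008–890 hPa: Δp = 118 hPa = 11800 Pa, q̄ = 0.00981 kg/kg → 0.00981 × 11800 / 9.8 = 11.81 mm
Layer 890–540 hPa: Δp = 350 hPa = 35000 Pa, q̄ = 0.00503 kg/kg → 0.00503 × 35000 / 9.8 = 17.96 mm
Layer 540–400 hPa: Δp = 140 hPa = 14000 Pa, q̄ = 0.00169 kg/kg → 0.00169 × 14000 / 9.8 = 2.41 mm
PW = 11.81 + 17.96 + 2.41 = 32.18 ≈ 32.2 mm.
Rainfall = ε × PW = 0.22 × 32.2 = 7.1 mm.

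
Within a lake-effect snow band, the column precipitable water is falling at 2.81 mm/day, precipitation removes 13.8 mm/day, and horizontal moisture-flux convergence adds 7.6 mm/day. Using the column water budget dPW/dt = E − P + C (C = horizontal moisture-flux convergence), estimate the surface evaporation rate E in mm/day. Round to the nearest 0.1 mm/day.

dPW/dt = -2.81 mm/day.
E = dPW/dt + P − C = (-2.81) + 13.8 − (7.6) = 3.4 mm/day.

E ≈ 3.4 mm/day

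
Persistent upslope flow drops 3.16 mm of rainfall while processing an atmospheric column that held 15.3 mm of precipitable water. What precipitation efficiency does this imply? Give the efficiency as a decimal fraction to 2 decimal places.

ε = rainfall / PW = 3.16 / 15.3 = 0.21.

ε ≈ 0.21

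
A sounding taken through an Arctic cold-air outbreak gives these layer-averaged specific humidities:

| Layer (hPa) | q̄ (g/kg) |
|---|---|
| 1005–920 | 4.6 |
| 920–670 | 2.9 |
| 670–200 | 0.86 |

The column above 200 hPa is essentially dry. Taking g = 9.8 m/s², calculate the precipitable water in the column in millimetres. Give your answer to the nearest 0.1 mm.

PW ≈ 15.5 mm

Precipitable water is the column-integrated vapour mass per unit area: PW = (1/g) Σ q̄ Δp, with q in kg/kg and Δp in Pa (1 kg/m² of water = 1 mm).
Layer 1005–920 hPa: Δp = 85 hPa = 8500 Pa, q̄ = 0.0046 kg/kg → 0.0046 × 8500 / 9.8 = 3.99 mm
Layer 920–670 hPa: Δp = 250 hPa = 25000 Pa, q̄ = 0.0029 kg/kg → 0.0029 × 25000 / 9.8 = 7.40 mm
Layer 670–200 hPa: Δp = 470 hPa = 47000 Pa, q̄ = 0.00086 kg/kg → 0.00086 × 47000 / 9.8 = 4.12 mm
PW = 3.99 + 7.40 + 4.12 = 15.51 ≈ 15.5 mm.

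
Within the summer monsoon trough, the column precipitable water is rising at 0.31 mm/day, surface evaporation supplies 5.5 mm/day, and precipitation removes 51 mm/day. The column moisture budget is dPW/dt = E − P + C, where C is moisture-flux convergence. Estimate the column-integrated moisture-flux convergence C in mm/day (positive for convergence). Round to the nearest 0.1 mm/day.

C ≈ 45.8 mm/day

dPW/dt = +0.31 mm/day.
C = dPW/dt − E + P = (+0.31) − 5.5 + 51 = 45.8 mm/day.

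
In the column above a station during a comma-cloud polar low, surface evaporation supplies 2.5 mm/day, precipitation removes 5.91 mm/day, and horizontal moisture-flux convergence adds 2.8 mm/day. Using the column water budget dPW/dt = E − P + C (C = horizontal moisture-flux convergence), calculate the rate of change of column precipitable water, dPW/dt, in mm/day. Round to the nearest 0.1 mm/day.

dPW/dt ≈ -0.6 mm/day

dPW/dt = E − P + C = 2.5 − 5.91 + (2.8) = -0.6 mm/day.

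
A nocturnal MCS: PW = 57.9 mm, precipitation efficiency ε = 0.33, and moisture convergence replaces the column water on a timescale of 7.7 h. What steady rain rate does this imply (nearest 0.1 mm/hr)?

R ≈ 2.5 mm/hr

Each overturning extracts ε × PW = 0.33 × 57.9 = 19.107 mm.
Rate = ε·PW / τ = 19.107 / 7.7 h = 2.5 mm/hr.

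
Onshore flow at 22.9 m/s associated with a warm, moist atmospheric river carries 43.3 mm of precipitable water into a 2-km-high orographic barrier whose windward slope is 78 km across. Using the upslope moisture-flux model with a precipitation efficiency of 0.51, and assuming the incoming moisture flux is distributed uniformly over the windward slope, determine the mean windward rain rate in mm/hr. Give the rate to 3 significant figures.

Incoming column moisture flux per unit ridge length: F = V × PW = 22.9 × 43.3 = 991.57 mm·m/s.
Spread over the 78 km slope with efficiency ε = 0.51: R = ε·F/W = 0.51 × 991.57 / 78000 m = 6.483e-03 mm/s.
R = 6.483e-03 × 3600 = 23.3 mm/hr.

R ≈ 23.3 mm/hr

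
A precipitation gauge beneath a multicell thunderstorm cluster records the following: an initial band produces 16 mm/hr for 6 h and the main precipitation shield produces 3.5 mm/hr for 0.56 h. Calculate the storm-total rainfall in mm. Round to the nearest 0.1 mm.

total ≈ 98.0 mm

Total = Σ Rᵢ Δtᵢ = 16 × 6 + 3.5 × 0.56
      = 96 + 1.96 = 98.0 mm.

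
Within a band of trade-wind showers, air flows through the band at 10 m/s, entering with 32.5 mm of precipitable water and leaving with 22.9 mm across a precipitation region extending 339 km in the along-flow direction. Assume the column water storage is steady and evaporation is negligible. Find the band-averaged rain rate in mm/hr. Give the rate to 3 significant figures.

R ≈ 1.02 mm/hr

Column moisture flux per unit crosswind length is F = V × PW.
Inflow: F_in = 10 × 32.5 = 325 mm·m/s
Outflow: F_out = 10 × 22.9 = 229 mm·m/s
Steady-state rate R = (F_in − F_out)/L = (325 − 229) / 339000 m = 2.832e-04 mm/s.
R = 2.832e-04 × 3600 = 1.02 mm/hr.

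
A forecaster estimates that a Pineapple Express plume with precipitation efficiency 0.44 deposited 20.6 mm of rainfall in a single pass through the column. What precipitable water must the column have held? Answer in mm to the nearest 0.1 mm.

PW ≈ 46.8 mm

PW = rainfall / ε = 20.6 / 0.44 = 46.8 mm.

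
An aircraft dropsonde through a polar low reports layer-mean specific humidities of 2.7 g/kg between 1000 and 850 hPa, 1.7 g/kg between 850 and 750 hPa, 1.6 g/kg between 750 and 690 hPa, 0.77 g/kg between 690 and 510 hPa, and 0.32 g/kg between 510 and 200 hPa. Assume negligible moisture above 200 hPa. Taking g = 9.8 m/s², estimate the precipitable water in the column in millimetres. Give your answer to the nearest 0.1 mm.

Precipitable water is the column-integrated vapour mass per unit area: PW = (1/g) Σ q̄ Δp, with q in kg/kg and Δp in Pa (1 kg/m² of water = 1 mm).
Layer 1000–850 hPa: Δp = 150 hPa = 15000 Pa, q̄ = 0.0027 kg/kg → 0.0027 × 15000 / 9.8 = 4.13 mm
Layer 850–750 hPa: Δp = 100 hPa = 10000 Pa, q̄ = 0.0017 kg/kg → 0.0017 × 10000 / 9.8 = 1.73 mm
Layer 750–690 hPa: Δp = 60 hPa = 6000 Pa, q̄ = 0.0016 kg/kg → 0.0016 × 6000 / 9.8 = 0.98 mm
Layer 690–510 hPa: Δp = 180 hPa = 18000 Pa, q̄ = 0.00077 kg/kg → 0.00077 × 18000 / 9.8 = 1.41 mm
Layer 510–200 hPa: Δp = 310 hPa = 31000 Pa, q̄ = 0.00032 kg/kg → 0.00032 × 31000 / 9.8 = 1.01 mm
PW = 4.13 + 1.73 + 0.98 + 1.41 + 1.01 = 9.26 ≈ 9.3 mm.

PW ≈ 9.3 mm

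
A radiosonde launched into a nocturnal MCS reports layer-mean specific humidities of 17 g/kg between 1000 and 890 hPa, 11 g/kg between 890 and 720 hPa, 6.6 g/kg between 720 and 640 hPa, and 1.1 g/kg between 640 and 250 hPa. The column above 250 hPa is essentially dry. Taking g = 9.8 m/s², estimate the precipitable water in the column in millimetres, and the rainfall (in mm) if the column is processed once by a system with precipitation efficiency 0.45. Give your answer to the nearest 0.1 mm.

Precipitable water is the column-integrated vapour mass per unit area: PW = (1/g) Σ q̄ Δp, with q in kg/kg and Δp in Pa (1 kg/m² of water = 1 mm).
Layer 1000–890 hPa: Δp = 110 hPa = 11000 Pa, q̄ = 0.017 kg/kg → 0.017 × 11000 / 9.8 = 19.08 mm
Layer 890–720 hPa: Δp = 170 hPa = 17000 Pa, q̄ = 0.011 kg/kg → 0.011 × 17000 / 9.8 = 19.08 mm
Layer 720–640 hPa: Δp = 80 hPa = 8000 Pa, q̄ = 0.0066 kg/kg → 0.0066 × 8000 / 9.8 = 5.39 mm
Layer 640–250 hPa: Δp = 390 hPa = 39000 Pa, q̄ = 0.0011 kg/kg → 0.0011 × 39000 / 9.8 = 4.38 mm
PW = 19.08 + 19.08 + 5.39 + 4.38 = 47.93 ≈ 47.9 mm.
Rainfall = ε × PW = 0.45 × 47.9 = 21.6 mm.

PW ≈ 47.9 mm; rainfall ≈ 21.6 mm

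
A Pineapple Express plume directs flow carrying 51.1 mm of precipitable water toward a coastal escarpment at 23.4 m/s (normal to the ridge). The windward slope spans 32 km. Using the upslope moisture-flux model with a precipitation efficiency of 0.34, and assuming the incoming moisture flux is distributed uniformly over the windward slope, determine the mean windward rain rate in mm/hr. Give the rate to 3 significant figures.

R ≈ 45.7 mm/hr

Incoming column moisture flux per unit ridge length: F = V × PW = 23.4 × 51.1 = 1195.74 mm·m/s.
Spread over the 32 km slope with efficiency ε = 0.34: R = ε·F/W = 0.34 × 1195.74 / 32000 m = 1.270e-02 mm/s.
R = 1.270e-02 × 3600 = 45.7 mm/hr.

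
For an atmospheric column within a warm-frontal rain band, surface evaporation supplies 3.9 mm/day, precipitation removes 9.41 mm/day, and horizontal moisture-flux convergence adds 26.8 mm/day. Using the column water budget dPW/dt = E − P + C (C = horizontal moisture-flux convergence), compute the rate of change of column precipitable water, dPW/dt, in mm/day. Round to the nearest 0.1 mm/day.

dPW/dt = E − P + C = 3.9 − 9.41 + (26.8) = 21.3 mm/day.

dPW/dt ≈ 21.3 mm/day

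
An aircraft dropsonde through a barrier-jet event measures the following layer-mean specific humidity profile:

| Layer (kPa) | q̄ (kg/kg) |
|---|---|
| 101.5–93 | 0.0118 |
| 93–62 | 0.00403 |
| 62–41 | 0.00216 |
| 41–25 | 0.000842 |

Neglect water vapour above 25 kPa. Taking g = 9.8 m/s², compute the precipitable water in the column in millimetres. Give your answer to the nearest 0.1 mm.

PW ≈ 29.0 mm

Precipitable water is the column-integrated vapour mass per unit area: PW = (1/g) Σ q̄ Δp, with q in kg/kg and Δp in Pa (1 kg/m² of water = 1 mm).
Layer 101.5–93 kPa: Δp = 85 hPa = 8500 Pa, q̄ = 0.0118 kg/kg → 0.0118 × 8500 / 9.8 = 10.23 mm
Layer 93–62 kPa: Δp = 310 hPa = 31000 Pa, q̄ = 0.00403 kg/kg → 0.00403 × 31000 / 9.8 = 12.75 mm
Layer 62–41 kPa: Δp = 210 hPa = 21000 Pa, q̄ = 0.00216 kg/kg → 0.00216 × 21000 / 9.8 = 4.63 mm
Layer 41–25 kPa: Δp = 160 hPa = 16000 Pa, q̄ = 0.000842 kg/kg → 0.000842 × 16000 / 9.8 = 1.37 mm
PW = 10.23 + 12.75 + 4.63 + 1.37 = 28.98 ≈ 29.0 mm.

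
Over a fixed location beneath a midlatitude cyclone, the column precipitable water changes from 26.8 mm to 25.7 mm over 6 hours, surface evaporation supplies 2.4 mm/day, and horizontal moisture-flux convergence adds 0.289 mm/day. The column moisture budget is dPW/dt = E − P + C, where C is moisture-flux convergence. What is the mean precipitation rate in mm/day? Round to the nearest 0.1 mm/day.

P ≈ 7.1 mm/day

dPW/dt = (25.7 − 26.8) mm / (6/24 day) = -4.400 mm/day.
P = E + C − dPW/dt = 2.4 + (0.289) − (-4.400) = 7.1 mm/day.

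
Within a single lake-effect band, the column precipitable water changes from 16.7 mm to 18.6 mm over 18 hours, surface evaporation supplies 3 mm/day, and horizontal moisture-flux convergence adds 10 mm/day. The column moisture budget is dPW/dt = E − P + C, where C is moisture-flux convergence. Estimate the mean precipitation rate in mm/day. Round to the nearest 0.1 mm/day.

P ≈ 10.5 mm/day

dPW/dt = (18.6 − 16.7) mm / (18/24 day) = +2.533 mm/day.
P = E + C − dPW/dt = 3 + (10) − (+2.533) = 10.5 mm/day.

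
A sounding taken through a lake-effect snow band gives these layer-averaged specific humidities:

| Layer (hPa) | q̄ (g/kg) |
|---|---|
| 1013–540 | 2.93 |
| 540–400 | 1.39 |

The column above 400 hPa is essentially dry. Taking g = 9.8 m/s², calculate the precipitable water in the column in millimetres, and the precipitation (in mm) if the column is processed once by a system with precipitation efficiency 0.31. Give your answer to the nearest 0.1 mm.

Precipitable water is the column-integrated vapour mass per unit area: PW = (1/g) Σ q̄ Δp, with q in kg/kg and Δp in Pa (1 kg/m² of water = 1 mm).
Layer 1013–540 hPa: Δp = 473 hPa = 47300 Pa, q̄ = 0.00293 kg/kg → 0.00293 × 47300 / 9.8 = 14.14 mm
Layer 540–400 hPa: Δp = 140 hPa = 14000 Pa, q̄ = 0.00139 kg/kg → 0.00139 × 14000 / 9.8 = 1.99 mm
PW = 14.14 + 1.99 = 16.13 ≈ 16.1 mm.
Precipitation = ε × PW = 0.31 × 16.1 = 5.0 mm.

PW ≈ 16.1 mm; precipitation ≈ 5.0 mm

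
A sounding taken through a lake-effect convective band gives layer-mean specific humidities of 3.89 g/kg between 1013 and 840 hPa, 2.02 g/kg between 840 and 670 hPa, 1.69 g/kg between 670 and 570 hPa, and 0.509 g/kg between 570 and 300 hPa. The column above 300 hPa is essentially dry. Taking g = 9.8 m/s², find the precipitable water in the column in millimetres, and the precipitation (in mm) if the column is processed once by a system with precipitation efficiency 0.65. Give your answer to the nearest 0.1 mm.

Precipitable water is the column-integrated vapour mass per unit area: PW = (1/g) Σ q̄ Δp, with q in kg/kg and Δp in Pa (1 kg/m² of water = 1 mm).
Layer 1013–840 hPa: Δp = 173 hPa = 17300 Pa, q̄ = 0.00389 kg/kg → 0.00389 × 17300 / 9.8 = 6.87 mm
Layer 840–670 hPa: Δp = 170 hPa = 17000 Pa, q̄ = 0.00202 kg/kg → 0.00202 × 17000 / 9.8 = 3.50 mm
Layer 670–570 hPa: Δp = 100 hPa = 10000 Pa, q̄ = 0.00169 kg/kg → 0.00169 × 10000 / 9.8 = 1.72 mm
Layer 570–300 hPa: Δp = 270 hPa = 27000 Pa, q̄ = 0.000509 kg/kg → 0.000509 × 27000 / 9.8 = 1.40 mm
PW = 6.87 + 3.50 + 1.72 + 1.40 = 13.49 ≈ 13.5 mm.
Precipitation = ε × PW = 0.65 × 13.5 = 8.8 mm.

PW ≈ 13.5 mm; precipitation ≈ 8.8 mm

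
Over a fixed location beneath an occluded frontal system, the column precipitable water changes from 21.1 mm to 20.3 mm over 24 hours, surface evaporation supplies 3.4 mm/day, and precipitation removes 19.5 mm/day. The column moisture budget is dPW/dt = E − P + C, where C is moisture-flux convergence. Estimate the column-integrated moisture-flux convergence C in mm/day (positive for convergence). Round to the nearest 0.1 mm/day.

C ≈ 15.3 mm/day

dPW/dt = (20.3 − 21.1) mm / (24/24 day) = -0.800 mm/day.
C = dPW/dt − E + P = (-0.800) − 3.4 + 19.5 = 15.3 mm/day.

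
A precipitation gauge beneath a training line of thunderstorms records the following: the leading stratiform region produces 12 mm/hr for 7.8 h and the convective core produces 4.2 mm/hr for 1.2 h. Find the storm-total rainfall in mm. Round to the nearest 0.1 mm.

Total = Σ Rᵢ Δtᵢ = 12 × 7.8 + 4.2 × 1.2
      = 93.6 + 5.04 = 98.6 mm.

total ≈ 98.6 mm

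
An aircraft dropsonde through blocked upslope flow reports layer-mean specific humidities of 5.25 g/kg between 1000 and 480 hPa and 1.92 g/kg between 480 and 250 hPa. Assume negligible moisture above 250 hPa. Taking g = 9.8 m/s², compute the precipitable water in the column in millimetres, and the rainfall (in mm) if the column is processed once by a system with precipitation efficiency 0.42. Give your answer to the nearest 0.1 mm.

Precipitable water is the column-integrated vapour mass per unit area: PW = (1/g) Σ q̄ Δp, with q in kg/kg and Δp in Pa (1 kg/m² of water = 1 mm).
Layer 1000–480 hPa: Δp = 520 hPa = 52000 Pa, q̄ = 0.00525 kg/kg → 0.00525 × 52000 / 9.8 = 27.86 mm
Layer 480–250 hPa: Δp = 230 hPa = 23000 Pa, q̄ = 0.00192 kg/kg → 0.00192 × 23000 / 9.8 = 4.51 mm
PW = 27.86 + 4.51 = 32.37 ≈ 32.4 mm.
Rainfall = ε × PW = 0.42 × 32.4 = 13.6 mm.

PW ≈ 32.4 mm; rainfall ≈ 13.6 mm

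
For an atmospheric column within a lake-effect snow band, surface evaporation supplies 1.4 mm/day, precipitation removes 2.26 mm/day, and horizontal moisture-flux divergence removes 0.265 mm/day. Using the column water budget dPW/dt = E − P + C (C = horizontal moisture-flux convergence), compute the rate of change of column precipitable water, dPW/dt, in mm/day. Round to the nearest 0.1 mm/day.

dPW/dt ≈ -1.1 mm/day

dPW/dt = E − P + C = 1.4 − 2.26 + (-0.265) = -1.1 mm/day.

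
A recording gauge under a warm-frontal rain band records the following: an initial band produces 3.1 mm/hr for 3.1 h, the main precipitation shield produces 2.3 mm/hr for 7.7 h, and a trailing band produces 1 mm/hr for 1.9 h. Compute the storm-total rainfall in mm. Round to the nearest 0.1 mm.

Total = Σ Rᵢ Δtᵢ = 3.1 × 3.1 + 2.3 × 7.7 + 1 × 1.9
      = 9.61 + 17.71 + 1.9 = 29.2 mm.

total ≈ 29.2 mm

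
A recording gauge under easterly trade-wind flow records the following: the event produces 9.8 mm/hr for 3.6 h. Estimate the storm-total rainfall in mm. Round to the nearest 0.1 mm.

total ≈ 35.3 mm

Total = Σ Rᵢ Δtᵢ = 9.8 × 3.6
      = 35.28 = 35.3 mm.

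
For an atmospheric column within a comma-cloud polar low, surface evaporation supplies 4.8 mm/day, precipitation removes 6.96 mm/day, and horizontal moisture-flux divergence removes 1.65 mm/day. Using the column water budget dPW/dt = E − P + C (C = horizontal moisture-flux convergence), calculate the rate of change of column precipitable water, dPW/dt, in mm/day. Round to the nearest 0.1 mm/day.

dPW/dt ≈ -3.8 mm/day

dPW/dt = E − P + C = 4.8 − 6.96 + (-1.65) = -3.8 mm/day.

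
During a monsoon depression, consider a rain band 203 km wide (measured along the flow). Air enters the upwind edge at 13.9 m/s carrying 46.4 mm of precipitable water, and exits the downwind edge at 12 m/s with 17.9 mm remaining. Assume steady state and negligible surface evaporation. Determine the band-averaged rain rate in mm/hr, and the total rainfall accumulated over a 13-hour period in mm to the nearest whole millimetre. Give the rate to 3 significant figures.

R ≈ 7.63 mm/hr; total ≈ 99 mm

Column moisture flux per unit crosswind length is F = V × PW.
Inflow: F_in = 13.9 × 46.4 = 644.96 mm·m/s
Outflow: F_out = 12 × 17.9 = 214.8 mm·m/s
Steady-state rate R = (F_in − F_out)/L = (644.96 − 214.8) / 203000 m = 2.119e-03 mm/s.
R = 2.119e-03 × 3600 = 7.63 mm/hr.
Over 13 h: total = 7.63 × 13 = 99.19 ≈ 99 mm.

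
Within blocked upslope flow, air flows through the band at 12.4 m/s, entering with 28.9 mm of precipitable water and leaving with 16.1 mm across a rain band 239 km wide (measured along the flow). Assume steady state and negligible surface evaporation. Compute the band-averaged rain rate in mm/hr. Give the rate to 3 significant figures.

Column moisture flux per unit crosswind length is F = V × PW.
Inflow: F_in = 12.4 × 28.9 = 358.36 mm·m/s
Outflow: F_out = 12.4 × 16.1 = 199.64 mm·m/s
Steady-state rate R = (F_in − F_out)/L = (358.36 − 199.64) / 239000 m = 6.641e-04 mm/s.
R = 6.641e-04 × 3600 = 2.39 mm/hr.

R ≈ 2.39 mm/hr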